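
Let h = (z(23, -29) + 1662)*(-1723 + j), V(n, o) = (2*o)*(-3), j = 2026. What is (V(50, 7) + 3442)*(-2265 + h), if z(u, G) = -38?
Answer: 1665343800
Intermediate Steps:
V(n, o) = -6*o
h = 492072 (h = (-38 + 1662)*(-1723 + 2026) = 1624*303 = 492072)
(V(50, 7) + 3442)*(-2265 + h) = (-6*7 + 3442)*(-2265 + 492072) = (-42 + 3442)*489807 = 3400*489807 = 1665343800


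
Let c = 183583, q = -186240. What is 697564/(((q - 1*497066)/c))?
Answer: -64030445906/341653 ≈ -1.8741e+5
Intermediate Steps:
697564/(((q - 1*497066)/c)) = 697564/(((-186240 - 1*497066)/183583)) = 697564/(((-186240 - 497066)*(1/183583))) = 697564/((-683306*1/183583)) = 697564/(-683306/183583) = 697564*(-183583/683306) = -64030445906/341653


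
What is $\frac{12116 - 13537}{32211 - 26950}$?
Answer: $- \frac{1421}{5261} \approx -0.2701$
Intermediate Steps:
$\frac{12116 - 13537}{32211 - 26950} = - \frac{1421}{5261}$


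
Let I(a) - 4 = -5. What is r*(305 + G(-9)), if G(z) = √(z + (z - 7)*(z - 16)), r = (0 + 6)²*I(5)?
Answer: -10980 - 36*√391 ≈ -11692.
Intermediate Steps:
I(a) = -1 (I(a) = 4 - 5 = -1)
r = -36 (r = (0 + 6)²*(-1) = 6²*(-1) = 36*(-1) = -36)
G(z) = √(z + (-16 + z)*(-7 + z)) (G(z) = √(z + (-7 + z)*(-16 + z)) = √(z + (-16 + z)*(-7 + z)))
r*(305 + G(-9)) = -36*(305 + √(112 + (-9)² - 22*(-9))) = -36*(305 + √(112 + 81 + 198)) = -36*(305 + √391) = -10980 - 36*√391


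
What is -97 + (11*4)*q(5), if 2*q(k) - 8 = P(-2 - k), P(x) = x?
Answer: -75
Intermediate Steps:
q(k) = 3 - k/2 (q(k) = 4 + (-2 - k)/2 = 4 + (-1 - k/2) = 3 - k/2)
-97 + (11*4)*q(5) = -97 + (11*4)*(3 - ½*5) = -97 + 44*(3 - 5/2) = -97 + 44*(½) = -97 + 22 = -75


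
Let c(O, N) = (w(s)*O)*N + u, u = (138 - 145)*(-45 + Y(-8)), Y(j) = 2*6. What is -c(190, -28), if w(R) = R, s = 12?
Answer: 63609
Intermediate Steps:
Y(j) = 12
u = 231 (u = (138 - 145)*(-45 + 12) = -7*(-33) = 231)
c(O, N) = 231 + 12*N*O (c(O, N) = (12*O)*N + 231 = 12*N*O + 231 = 231 + 12*N*O)
-c(190, -28) = -(231 + 12*(-28)*190) = -(231 - 63840) = -1*(-63609) = 63609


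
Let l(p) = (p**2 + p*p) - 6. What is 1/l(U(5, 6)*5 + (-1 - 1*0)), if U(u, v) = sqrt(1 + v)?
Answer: 173/58458 + 5*sqrt(7)/29229 ≈ 0.0034120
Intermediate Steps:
l(p) = -6 + 2*p**2 (l(p) = (p**2 + p**2) - 6 = 2*p**2 - 6 = -6 + 2*p**2)
1/l(U(5, 6)*5 + (-1 - 1*0)) = 1/(-6 + 2*(sqrt(1 + 6)*5 + (-1 - 1*0))**2) = 1/(-6 + 2*(sqrt(7)*5 + (-1 + 0))**2) = 1/(-6 + 2*(5*sqrt(7) - 1)**2) = 1/(-6 + 2*(-1 + 5*sqrt(7))**2)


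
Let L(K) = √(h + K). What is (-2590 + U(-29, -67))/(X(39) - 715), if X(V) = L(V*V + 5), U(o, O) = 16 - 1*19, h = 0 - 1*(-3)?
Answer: 168545/46336 + 2593*√1529/509696 ≈ 3.8364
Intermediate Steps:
h = 3 (h = 0 + 3 = 3)
U(o, O) = -3 (U(o, O) = 16 - 19 = -3)
L(K) = √(3 + K)
X(V) = √(8 + V²) (X(V) = √(3 + (V*V + 5)) = √(3 + (V² + 5)) = √(3 + (5 + V²)) = √(8 + V²))
(-2590 + U(-29, -67))/(X(39) - 715) = (-2590 - 3)/(√(8 + 39²) - 715) = -2593/(√(8 + 1521) - 715) = -2593/(√1529 - 715) = -2593/(-715 + √1529)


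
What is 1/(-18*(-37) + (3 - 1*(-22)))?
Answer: 1/691 ≈ 0.0014472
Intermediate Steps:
1/(-18*(-37) + (3 - 1*(-22))) = 1/(666 + (3 + 22)) = 1/(666 + 25) = 1/691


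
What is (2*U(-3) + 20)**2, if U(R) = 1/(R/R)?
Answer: 484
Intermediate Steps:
U(R) = 1 (U(R) = 1/1 = 1)
(2*U(-3) + 20)**2 = (2*1 + 20)**2 = (2 + 20)**2 = 22**2 = 484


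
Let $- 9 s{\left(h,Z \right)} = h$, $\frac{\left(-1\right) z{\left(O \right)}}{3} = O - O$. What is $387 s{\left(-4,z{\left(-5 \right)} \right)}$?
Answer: $172$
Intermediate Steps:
$z{\left(O \right)} = 0$ ($z{\left(O \right)} = - 3 \left(O - O\right) = \left(-3\right) 0 = 0$)
$s{\left(h,Z \right)} = - \frac{h}{9}$
$387 s{\left(-4,z{\left(-5 \right)} \right)} = 387 \left(\left(- \frac{1}{9}\right) \left(-4\right)\right) = 387 \cdot \frac{4}{9} = 172$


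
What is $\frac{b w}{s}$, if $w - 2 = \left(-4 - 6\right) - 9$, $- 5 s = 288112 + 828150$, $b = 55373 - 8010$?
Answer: $\frac{4025855}{1116262} \approx 3.6066$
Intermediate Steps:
$b = 47363$ ($b = 55373 - 8010 = 47363$)
$s = - \frac{1116262}{5}$ ($s = - \frac{288112 + 828150}{5} = \left(- \frac{1}{5}\right) 1116262 = - \frac{1116262}{5} \approx -2.2325 \cdot 10^{5}$)
$w = -17$ ($w = 2 - 19 = -17$)
$\frac{b w}{s} = \frac{47363 \left(-17\right)}{- \frac{1116262}{5}} = \left(-805171\right) \left(- \frac{5}{1116262}\right) = \frac{4025855}{1116262}$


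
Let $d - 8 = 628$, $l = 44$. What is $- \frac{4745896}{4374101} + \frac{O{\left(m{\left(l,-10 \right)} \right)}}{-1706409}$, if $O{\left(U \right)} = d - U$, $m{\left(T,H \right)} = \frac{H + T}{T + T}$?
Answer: $- \frac{356453674971083}{328416233785596} \approx -1.0854$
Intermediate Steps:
$d = 636$ ($d = 8 + 628 = 636$)
$m{\left(T,H \right)} = \frac{H + T}{2 T}$
$O{\left(U \right)} = 636 - U$
$- \frac{4745896}{4374101} + \frac{O{\left(m{\left(l,-10 \right)} \right)}}{-1706409} = - \frac{4745896}{4374101} + \frac{636 - \frac{-10 + 44}{2 \cdot 44}}{-1706409} = \left(-4745896\right) \frac{1}{4374101} + \left(636 - \frac{1}{2} \cdot \frac{1}{44} \cdot 34\right) \left(- \frac{1}{1706409}\right) = - \frac{4745896}{4374101} + \left(636 - \frac{17}{44}\right) \left(- \frac{1}{1706409}\right) = - \frac{4745896}{4374101} + \frac{27967}{44} \left(- \frac{1}{1706409}\right) = - \frac{4745896}{4374101} - \frac{27967}{75081996} = - \frac{356453674971083}{328416233785596}$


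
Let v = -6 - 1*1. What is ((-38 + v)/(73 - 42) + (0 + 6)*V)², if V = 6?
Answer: 1147041/961 ≈ 1193.6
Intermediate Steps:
v = -7 (v = -6 - 1 = -7)
((-38 + v)/(73 - 42) + (0 + 6)*V)² = ((-38 - 7)/(73 - 42) + (0 + 6)*6)² = (-45/31 + 6*6)² = (-45*1/31 + 36)² = (-45/31 + 36)² = (1071/31)² = 1147041/961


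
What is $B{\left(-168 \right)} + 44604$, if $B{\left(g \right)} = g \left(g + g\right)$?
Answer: $101052$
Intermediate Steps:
$B{\left(g \right)} = 2 g^{2}$ ($B{\left(g \right)} = g 2 g = 2 g^{2}$)
$B{\left(-168 \right)} + 44604 = 2 \left(-168\right)^{2} + 44604 = 2 \cdot 28224 + 44604 = 56448 + 44604 = 101052$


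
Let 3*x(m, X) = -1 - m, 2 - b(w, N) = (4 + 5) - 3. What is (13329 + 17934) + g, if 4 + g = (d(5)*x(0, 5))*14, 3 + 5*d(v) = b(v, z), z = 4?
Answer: 468983/15 ≈ 31266.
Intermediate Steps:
b(w, N) = -4 (b(w, N) = 2 - ((4 + 5) - 3) = 2 - (9 - 3) = 2 - 1*6 = 2 - 6 = -4)
d(v) = -7/5 (d(v) = -⅗ + (⅕)*(-4) = -⅗ - ⅘ = -7/5)
x(m, X) = -⅓ - m/3 (x(m, X) = (-1 - m)/3 = -⅓ - m/3)
g = 38/15 (g = -4 - 7*(-⅓ - ⅓*0)/5*14 = -4 - 7*(-⅓ + 0)/5*14 = -4 - 7/5*(-⅓)*14 = -4 + (7/15)*14 = -4 + 98/15 = 38/15 ≈ 2.5333)
(13329 + 17934) + g = (13329 + 17934) + 38/15 = 31263 + 38/15 = 468983/15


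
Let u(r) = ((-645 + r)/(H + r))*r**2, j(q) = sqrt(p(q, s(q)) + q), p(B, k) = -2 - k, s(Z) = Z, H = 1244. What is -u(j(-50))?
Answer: -802378/773769 + 1889*I*sqrt(2)/773769 ≈ -1.037 + 0.0034525*I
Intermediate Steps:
j(q) = I*sqrt(2) (j(q) = sqrt((-2 - q) + q) = sqrt(-2) = I*sqrt(2))
u(r) = r**2*(-645 + r)/(1244 + r) (u(r) = ((-645 + r)/(1244 + r))*r**2 = r**2*(-645 + r)/(1244 + r))
-u(j(-50)) = -(I*sqrt(2))**2*(-645 + I*sqrt(2))/(1244 + I*sqrt(2)) = -(-2)*(-645 + I*sqrt(2))/(1244 + I*sqrt(2)) = 2*(-645 + I*sqrt(2))/(1244 + I*sqrt(2))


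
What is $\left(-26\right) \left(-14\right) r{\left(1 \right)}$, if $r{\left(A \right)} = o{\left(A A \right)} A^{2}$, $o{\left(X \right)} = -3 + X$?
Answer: $-728$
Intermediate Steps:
$r{\left(A \right)} = A^{2} \left(-3 + A^{2}\right)$ ($r{\left(A \right)} = \left(-3 + A A\right) A^{2} = \left(-3 + A^{2}\right) A^{2} = A^{2} \left(-3 + A^{2}\right)$)
$\left(-26\right) \left(-14\right) r{\left(1 \right)} = \left(-26\right) \left(-14\right) 1^{2} \left(-3 + 1^{2}\right) = 364 \cdot 1 \left(-3 + 1\right) = 364 \cdot 1 \left(-2\right) = 364 \left(-2\right) = -728$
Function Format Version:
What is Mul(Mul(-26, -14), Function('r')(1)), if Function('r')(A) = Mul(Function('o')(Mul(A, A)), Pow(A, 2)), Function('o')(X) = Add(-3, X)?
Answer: -728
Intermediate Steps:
Function('r')(A) = Mul(Pow(A, 2), Add(-3, Pow(A, 2))) (Function('r')(A) = Mul(Add(-3, Mul(A, A)), Pow(A, 2)) = Mul(Add(-3, Pow(A, 2)), Pow(A, 2)) = Mul(Pow(A, 2), Add(-3, Pow(A, 2))))
Mul(Mul(-26, -14), Function('r')(1)) = Mul(Mul(-26, -14), Mul(Pow(1, 2), Add(-3, Pow(1, 2)))) = Mul(364, Mul(1, Add(-3, 1))) = Mul(364, Mul(1, -2)) = Mul(364, -2) = -728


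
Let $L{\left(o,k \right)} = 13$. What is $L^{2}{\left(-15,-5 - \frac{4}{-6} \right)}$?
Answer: $169$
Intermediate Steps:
$L^{2}{\left(-15,-5 - \frac{4}{-6} \right)} = 13^{2} = 169$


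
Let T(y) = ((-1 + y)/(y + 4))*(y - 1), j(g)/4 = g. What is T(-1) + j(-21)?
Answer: -248/3 ≈ -82.667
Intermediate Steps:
j(g) = 4*g
T(y) = (-1 + y)²/(4 + y) (T(y) = ((-1 + y)/(4 + y))*(-1 + y) = (-1 + y)²/(4 + y))
T(-1) + j(-21) = (-1 - 1)²/(4 - 1) + 4*(-21) = (-2)²/3 - 84 = 4*(⅓) - 84 = 4/3 - 84 = -248/3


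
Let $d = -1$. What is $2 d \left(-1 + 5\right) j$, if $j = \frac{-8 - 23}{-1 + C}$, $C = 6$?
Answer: $\frac{248}{5} \approx 49.6$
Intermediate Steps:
$j = - \frac{31}{5}$ ($j = \frac{-8 - 23}{-1 + 6} = - \frac{31}{5} \approx -6.2$)
$2 d \left(-1 + 5\right) j = 2 \left(- (-1 + 5)\right) \left(- \frac{31}{5}\right) = 2 \left(\left(-1\right) 4\right) \left(- \frac{31}{5}\right) = 2 \left(-4\right) \left(- \frac{31}{5}\right) = \left(-8\right) \left(- \frac{31}{5}\right) = \frac{248}{5}$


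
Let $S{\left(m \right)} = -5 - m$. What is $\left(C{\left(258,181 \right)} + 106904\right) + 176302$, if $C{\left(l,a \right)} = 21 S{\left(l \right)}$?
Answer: $277683$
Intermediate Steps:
$C{\left(l,a \right)} = -105 - 21 l$ ($C{\left(l,a \right)} = 21 \left(-5 - l\right) = -105 - 21 l$)
$\left(C{\left(258,181 \right)} + 106904\right) + 176302 = \left(\left(-105 - 5418\right) + 106904\right) + 176302 = \left(-5523 + 106904\right) + 176302 = 101381 + 176302 = 277683$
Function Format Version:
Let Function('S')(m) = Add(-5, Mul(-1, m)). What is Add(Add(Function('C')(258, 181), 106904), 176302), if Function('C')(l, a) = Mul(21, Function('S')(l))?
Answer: 277683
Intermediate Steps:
Function('C')(l, a) = Add(-105, Mul(-21, l)) (Function('C')(l, a) = Mul(21, Add(-5, Mul(-1, l))) = Add(-105, Mul(-21, l)))
Add(Add(Function('C')(258, 181), 106904), 176302) = Add(Add(Add(-105, Mul(-21, 258)), 106904), 176302) = Add(Add(Add(-105, -5418), 106904), 176302) = Add(Add(-5523, 106904), 176302) = Add(101381, 176302) = 277683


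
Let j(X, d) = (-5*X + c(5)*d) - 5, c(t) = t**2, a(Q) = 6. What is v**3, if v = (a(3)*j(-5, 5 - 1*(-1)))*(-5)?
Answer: -132651000000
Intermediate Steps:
j(X, d) = -5 - 5*X + 25*d (j(X, d) = (-5*X + 5**2*d) - 5 = (-5*X + 25*d) - 5 = -5 - 5*X + 25*d)
v = -5100 (v = (6*(-5 - 5*(-5) + 25*(5 - 1*(-1))))*(-5) = (6*(-5 + 25 + 25*(5 + 1)))*(-5) = (6*(-5 + 25 + 25*6))*(-5) = (6*(-5 + 25 + 150))*(-5) = (6*170)*(-5) = 1020*(-5) = -5100)
v**3 = (-5100)**3 = -132651000000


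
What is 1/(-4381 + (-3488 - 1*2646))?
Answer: -1/10515 ≈ -9.5102e-5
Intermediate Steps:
1/(-4381 + (-3488 - 1*2646)) = 1/(-4381 + (-3488 - 2646)) = 1/(-4381 - 6134) = 1/(-10515) = -1/10515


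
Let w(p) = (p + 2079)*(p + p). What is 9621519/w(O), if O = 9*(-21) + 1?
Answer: -9621519/711016 ≈ -13.532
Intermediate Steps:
O = -188 (O = -189 + 1 = -188)
w(p) = 2*p*(2079 + p) (w(p) = (2079 + p)*(2*p) = 2*p*(2079 + p))
9621519/w(O) = 9621519/((2*(-188)*(2079 - 188))) = 9621519/((2*(-188)*1891)) = 9621519/(-711016) = 9621519*(-1/711016) = -9621519/711016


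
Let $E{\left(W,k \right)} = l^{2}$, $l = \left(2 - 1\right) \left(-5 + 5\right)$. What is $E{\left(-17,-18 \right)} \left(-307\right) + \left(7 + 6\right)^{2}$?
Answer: $169$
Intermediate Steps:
$l = 0$ ($l = 1 \cdot 0 = 0$)
$E{\left(W,k \right)} = 0$ ($E{\left(W,k \right)} = 0^{2} = 0$)
$E{\left(-17,-18 \right)} \left(-307\right) + \left(7 + 6\right)^{2} = 0 \left(-307\right) + \left(7 + 6\right)^{2} = 0 + 13^{2} = 0 + 169 = 169$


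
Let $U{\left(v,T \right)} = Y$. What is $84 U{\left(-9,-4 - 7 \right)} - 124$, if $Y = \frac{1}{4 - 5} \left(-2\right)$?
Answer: $44$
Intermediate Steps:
$Y = 2$ ($Y = \frac{1}{-1} \left(-2\right) = \left(-1\right) \left(-2\right) = 2$)
$U{\left(v,T \right)} = 2$
$84 U{\left(-9,-4 - 7 \right)} - 124 = 84 \cdot 2 - 124 = 168 - 124 = 44$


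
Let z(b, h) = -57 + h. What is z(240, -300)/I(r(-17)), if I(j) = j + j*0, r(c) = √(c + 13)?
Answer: 357*I/2 ≈ 178.5*I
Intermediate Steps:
r(c) = √(13 + c)
I(j) = j (I(j) = j + 0 = j)
z(240, -300)/I(r(-17)) = (-57 - 300)/(√(13 - 17)) = -357*(-I/2) = -(-357)*I/2 = 357*I/2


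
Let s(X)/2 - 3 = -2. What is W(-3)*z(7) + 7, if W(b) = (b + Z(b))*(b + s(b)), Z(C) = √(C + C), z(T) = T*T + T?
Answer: 175 - 56*I*√6 ≈ 175.0 - 137.17*I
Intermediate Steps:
z(T) = T + T² (z(T) = T² + T = T + T²)
s(X) = 2 (s(X) = 6 + 2*(-2) = 6 - 4 = 2)
Z(C) = √2*√C (Z(C) = √(2*C) = √2*√C)
W(b) = (2 + b)*(b + √2*√b) (W(b) = (b + √2*√b)*(b + 2) = (b + √2*√b)*(2 + b) = (2 + b)*(b + √2*√b))
W(-3)*z(7) + 7 = ((-3)² + 2*(-3) + √2*(-3)^(3/2) + 2*√2*√(-3))*(7*(1 + 7)) + 7 = (9 - 6 + √2*(-3*I*√3) + 2*√2*(I*√3))*(7*8) + 7 = (9 - 6 - 3*I*√6 + 2*I*√6)*56 + 7 = (3 - I*√6)*56 + 7 = (168 - 56*I*√6) + 7 = 175 - 56*I*√6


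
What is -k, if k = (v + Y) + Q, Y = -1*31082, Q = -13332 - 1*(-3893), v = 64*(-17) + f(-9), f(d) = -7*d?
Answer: 41546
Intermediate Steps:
v = -1025 (v = 64*(-17) - 7*(-9) = -1088 + 63 = -1025)
Q = -9439 (Q = -13332 + 3893 = -9439)
Y = -31082
k = -41546 (k = (-1025 - 31082) - 9439 = -32107 - 9439 = -41546)
-k = -1*(-41546) = 41546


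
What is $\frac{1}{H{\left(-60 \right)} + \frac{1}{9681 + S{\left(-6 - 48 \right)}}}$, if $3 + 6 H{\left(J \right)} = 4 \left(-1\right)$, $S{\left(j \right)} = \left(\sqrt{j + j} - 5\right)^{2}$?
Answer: $\frac{3 \left(- 4799 i - 30 \sqrt{3}\right)}{5 \left(21 \sqrt{3} + 3359 i\right)} \approx -0.85722 - 8.2887 \cdot 10^{-7} i$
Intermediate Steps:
$S{\left(j \right)} = \left(-5 + \sqrt{2} \sqrt{j}\right)^{2}$ ($S{\left(j \right)} = \left(\sqrt{2 j} - 5\right)^{2} = \left(\sqrt{2} \sqrt{j} - 5\right)^{2} = \left(-5 + \sqrt{2} \sqrt{j}\right)^{2}$)
$H{\left(J \right)} = - \frac{7}{6}$ ($H{\left(J \right)} = - \frac{1}{2} + \frac{4 \left(-1\right)}{6} = - \frac{1}{2} + \frac{1}{6} \left(-4\right) = - \frac{1}{2} - \frac{2}{3} = - \frac{7}{6}$)
$\frac{1}{H{\left(-60 \right)} + \frac{1}{9681 + S{\left(-6 - 48 \right)}}} = \frac{1}{- \frac{7}{6} + \frac{1}{9681 + \left(-5 + \sqrt{2} \sqrt{-6 - 48}\right)^{2}}} = \frac{1}{- \frac{7}{6} + \frac{1}{9681 + \left(-5 + \sqrt{2} \sqrt{-54}\right)^{2}}} = \frac{1}{- \frac{7}{6} + \frac{1}{9681 + \left(-5 + \sqrt{2} \cdot 3 i \sqrt{6}\right)^{2}}} = \frac{1}{- \frac{7}{6} + \frac{1}{9681 + \left(-5 + 6 i \sqrt{3}\right)^{2}}}$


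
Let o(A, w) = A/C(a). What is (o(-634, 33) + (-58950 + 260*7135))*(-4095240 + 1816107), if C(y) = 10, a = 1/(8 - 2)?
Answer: -20467601204589/5 ≈ -4.0935e+12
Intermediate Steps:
a = ⅙ (a = 1/6 = ⅙ ≈ 0.16667)
o(A, w) = A/10
(o(-634, 33) + (-58950 + 260*7135))*(-4095240 + 1816107) = ((⅒)*(-634) + (-58950 + 260*7135))*(-4095240 + 1816107) = (-317/5 + (-58950 + 1855100))*(-2279133) = (-317/5 + 1796150)*(-2279133) = (8980433/5)*(-2279133) = -20467601204589/5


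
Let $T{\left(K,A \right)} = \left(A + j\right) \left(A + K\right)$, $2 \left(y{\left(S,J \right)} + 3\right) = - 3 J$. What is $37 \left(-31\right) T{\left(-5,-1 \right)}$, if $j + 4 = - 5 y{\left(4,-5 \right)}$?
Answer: $-189255$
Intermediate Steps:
$y{\left(S,J \right)} = -3 - \frac{3 J}{2}$ ($y{\left(S,J \right)} = -3 + \frac{\left(-3\right) J}{2} = -3 - \frac{3 J}{2}$)
$j = - \frac{53}{2}$ ($j = -4 - 5 \left(-3 - - \frac{15}{2}\right) = -4 - 5 \left(-3 + \frac{15}{2}\right) = -4 - \frac{45}{2} = - \frac{53}{2} \approx -26.5$)
$T{\left(K,A \right)} = \left(- \frac{53}{2} + A\right) \left(A + K\right)$ ($T{\left(K,A \right)} = \left(A - \frac{53}{2}\right) \left(A + K\right) = \left(- \frac{53}{2} + A\right) \left(A + K\right)$)
$37 \left(-31\right) T{\left(-5,-1 \right)} = 37 \left(-31\right) \left(\left(-1\right)^{2} - - \frac{53}{2} - - \frac{265}{2} - -5\right) = - 1147 \left(1 + \frac{53}{2} + \frac{265}{2} + 5\right) = \left(-1147\right) 165 = -189255$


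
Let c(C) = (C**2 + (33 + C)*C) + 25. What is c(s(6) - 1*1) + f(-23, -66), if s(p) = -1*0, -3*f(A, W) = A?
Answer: 5/3 ≈ 1.6667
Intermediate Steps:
f(A, W) = -A/3
s(p) = 0
c(C) = 25 + C**2 + C*(33 + C) (c(C) = (C**2 + C*(33 + C)) + 25 = 25 + C**2 + C*(33 + C))
c(s(6) - 1*1) + f(-23, -66) = (25 + 2*(0 - 1*1)**2 + 33*(0 - 1*1)) - 1/3*(-23) = (25 + 2*(0 - 1)**2 + 33*(0 - 1)) + 23/3 = (25 + 2*(-1)**2 + 33*(-1)) + 23/3 = (25 + 2*1 - 33) + 23/3 = (25 + 2 - 33) + 23/3 = -6 + 23/3 = 5/3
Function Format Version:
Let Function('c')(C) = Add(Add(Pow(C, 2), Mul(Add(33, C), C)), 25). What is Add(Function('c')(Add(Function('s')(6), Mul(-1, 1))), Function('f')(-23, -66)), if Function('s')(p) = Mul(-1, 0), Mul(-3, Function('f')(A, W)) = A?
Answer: Rational(5, 3) ≈ 1.6667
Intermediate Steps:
Function('f')(A, W) = Mul(Rational(-1, 3), A)
Function('s')(p) = 0
Function('c')(C) = Add(25, Pow(C, 2), Mul(C, Add(33, C))) (Function('c')(C) = Add(Add(Pow(C, 2), Mul(C, Add(33, C))), 25) = Add(25, Pow(C, 2), Mul(C, Add(33, C))))
Add(Function('c')(Add(Function('s')(6), Mul(-1, 1))), Function('f')(-23, -66)) = Add(Add(25, Mul(2, Pow(Add(0, Mul(-1, 1)), 2)), Mul(33, Add(0, Mul(-1, 1)))), Mul(Rational(-1, 3), -23)) = Add(Add(25, Mul(2, Pow(Add(0, -1), 2)), Mul(33, Add(0, -1))), Rational(23, 3)) = Add(Add(25, Mul(2, Pow(-1, 2)), Mul(33, -1)), Rational(23, 3)) = Add(Add(25, Mul(2, 1), -33), Rational(23, 3)) = Add(Add(25, 2, -33), Rational(23, 3)) = Add(-6, Rational(23, 3)) = Rational(5, 3)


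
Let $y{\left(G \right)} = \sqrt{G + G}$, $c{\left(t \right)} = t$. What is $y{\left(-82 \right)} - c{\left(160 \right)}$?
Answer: $-160 + 2 i \sqrt{41} \approx -160.0 + 12.806 i$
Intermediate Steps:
$y{\left(G \right)} = \sqrt{2} \sqrt{G}$ ($y{\left(G \right)} = \sqrt{2 G} = \sqrt{2} \sqrt{G}$)
$y{\left(-82 \right)} - c{\left(160 \right)} = \sqrt{2} \sqrt{-82} - 160 = \sqrt{2} i \sqrt{82} - 160 = 2 i \sqrt{41} - 160 = -160 + 2 i \sqrt{41}$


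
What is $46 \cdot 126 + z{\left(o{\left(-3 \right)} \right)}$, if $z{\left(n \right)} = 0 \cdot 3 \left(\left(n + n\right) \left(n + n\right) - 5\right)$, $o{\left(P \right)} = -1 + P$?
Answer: $5796$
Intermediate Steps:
$z{\left(n \right)} = 0$ ($z{\left(n \right)} = 0 \cdot 3 \left(2 n 2 n - 5\right) = 0 \cdot 3 \left(4 n^{2} - 5\right) = 0 \cdot 3 \left(-5 + 4 n^{2}\right) = 0 \left(-15 + 12 n^{2}\right) = 0$)
$46 \cdot 126 + z{\left(o{\left(-3 \right)} \right)} = 46 \cdot 126 + 0 = 5796 + 0 = 5796$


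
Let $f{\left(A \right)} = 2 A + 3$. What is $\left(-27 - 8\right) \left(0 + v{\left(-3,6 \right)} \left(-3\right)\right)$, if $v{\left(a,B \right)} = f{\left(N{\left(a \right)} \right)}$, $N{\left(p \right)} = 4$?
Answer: $1155$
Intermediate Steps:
$f{\left(A \right)} = 3 + 2 A$
$v{\left(a,B \right)} = 11$ ($v{\left(a,B \right)} = 3 + 2 \cdot 4 = 3 + 8 = 11$)
$\left(-27 - 8\right) \left(0 + v{\left(-3,6 \right)} \left(-3\right)\right) = \left(-27 - 8\right) \left(0 + 11 \left(-3\right)\right) = - 35 \left(0 - 33\right) = \left(-35\right) \left(-33\right) = 1155$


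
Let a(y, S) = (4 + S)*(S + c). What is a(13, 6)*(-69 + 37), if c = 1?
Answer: -2240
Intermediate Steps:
a(y, S) = (1 + S)*(4 + S) (a(y, S) = (4 + S)*(S + 1) = (4 + S)*(1 + S) = (1 + S)*(4 + S))
a(13, 6)*(-69 + 37) = (4 + 6² + 5*6)*(-69 + 37) = (4 + 36 + 30)*(-32) = 70*(-32) = -2240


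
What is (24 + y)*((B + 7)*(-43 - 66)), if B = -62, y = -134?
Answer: -659450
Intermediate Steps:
(24 + y)*((B + 7)*(-43 - 66)) = (24 - 134)*((-62 + 7)*(-43 - 66)) = -(-6050)*(-109) = -110*5995 = -659450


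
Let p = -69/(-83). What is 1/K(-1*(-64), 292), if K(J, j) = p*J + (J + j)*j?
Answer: 83/8632432 ≈ 9.6149e-6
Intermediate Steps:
p = 69/83 (p = -69*(-1/83) = 69/83 ≈ 0.83133)
K(J, j) = 69*J/83 + j*(J + j) (K(J, j) = 69*J/83 + (J + j)*j = 69*J/83 + j*(J + j))
1/K(-1*(-64), 292) = 1/(292² + 69*(-1*(-64))/83 - 1*(-64)*292) = 1/(85264 + (69/83)*64 + 64*292) = 1/(85264 + 4416/83 + 18688) = 1/(8632432/83) = 83/8632432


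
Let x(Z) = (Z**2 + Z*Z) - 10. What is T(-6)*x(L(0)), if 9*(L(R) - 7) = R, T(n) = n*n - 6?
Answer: 2640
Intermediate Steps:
T(n) = -6 + n**2 (T(n) = n**2 - 6 = -6 + n**2)
L(R) = 7 + R/9
x(Z) = -10 + 2*Z**2 (x(Z) = (Z**2 + Z**2) - 10 = 2*Z**2 - 10 = -10 + 2*Z**2)
T(-6)*x(L(0)) = (-6 + (-6)**2)*(-10 + 2*(7 + (1/9)*0)**2) = (-6 + 36)*(-10 + 2*(7 + 0)**2) = 30*(-10 + 2*7**2) = 30*(-10 + 2*49) = 30*(-10 + 98) = 30*88 = 2640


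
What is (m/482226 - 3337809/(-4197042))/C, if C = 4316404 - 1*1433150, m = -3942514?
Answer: -829851031153/324193524340467276 ≈ -2.5597e-6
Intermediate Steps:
C = 2883254 (C = 4316404 - 1433150 = 2883254)
(m/482226 - 3337809/(-4197042))/C = (-3942514/482226 - 3337809/(-4197042))/2883254 = (-3942514*1/482226 - 3337809*(-1/4197042))*(1/2883254) = (-1971257/241113 + 1112603/1399014)*(1/2883254) = -829851031153/112440154194*1/2883254 = -829851031153/324193524340467276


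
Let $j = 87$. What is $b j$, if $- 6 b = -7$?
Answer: $\frac{203}{2} \approx 101.5$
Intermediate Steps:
$b = \frac{7}{6}$ ($b = \left(- \frac{1}{6}\right) \left(-7\right) = \frac{7}{6} \approx 1.1667$)
$b j = \frac{7}{6} \cdot 87 = \frac{203}{2}$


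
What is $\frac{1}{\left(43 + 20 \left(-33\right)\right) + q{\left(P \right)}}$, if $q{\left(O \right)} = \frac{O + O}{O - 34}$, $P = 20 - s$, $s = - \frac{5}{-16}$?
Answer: $- \frac{229}{141923} \approx -0.0016136$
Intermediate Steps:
$s = \frac{5}{16}$ ($s = \left(-5\right) \left(- \frac{1}{16}\right) = \frac{5}{16} \approx 0.3125$)
$P = \frac{315}{16}$ ($P = 20 - \frac{5}{16} = \frac{315}{16} \approx 19.688$)
$q{\left(O \right)} = \frac{2 O}{-34 + O}$
$\frac{1}{\left(43 + 20 \left(-33\right)\right) + q{\left(P \right)}} = \frac{1}{\left(43 + 20 \left(-33\right)\right) + 2 \cdot \frac{315}{16} \frac{1}{-34 + \frac{315}{16}}} = \frac{1}{\left(43 - 660\right) + 2 \cdot \frac{315}{16} \frac{1}{- \frac{229}{16}}} = \frac{1}{-617 + 2 \cdot \frac{315}{16} \left(- \frac{16}{229}\right)} = \frac{1}{-617 - \frac{630}{229}} = \frac{1}{- \frac{141923}{229}} = - \frac{229}{141923}$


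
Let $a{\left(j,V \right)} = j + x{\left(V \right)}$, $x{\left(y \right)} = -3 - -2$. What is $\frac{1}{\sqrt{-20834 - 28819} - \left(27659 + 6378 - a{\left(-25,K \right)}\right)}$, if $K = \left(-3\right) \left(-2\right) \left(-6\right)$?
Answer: $- \frac{34063}{1160337622} - \frac{9 i \sqrt{613}}{1160337622} \approx -2.9356 \cdot 10^{-5} - 1.9204 \cdot 10^{-7} i$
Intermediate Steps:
$K = -36$ ($K = 6 \left(-6\right) = -36$)
$x{\left(y \right)} = -1$ ($x{\left(y \right)} = -3 + 2 = -1$)
$a{\left(j,V \right)} = -1 + j$ ($a{\left(j,V \right)} = j - 1 = -1 + j$)
$\frac{1}{\sqrt{-20834 - 28819} - \left(27659 + 6378 - a{\left(-25,K \right)}\right)} = \frac{1}{\sqrt{-20834 - 28819} - \left(27685 + 6378\right)} = \frac{1}{\sqrt{-49653} - 34063} = \frac{1}{9 i \sqrt{613} - 34063} = \frac{1}{-34063 + 9 i \sqrt{613}}$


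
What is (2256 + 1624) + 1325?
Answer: 5205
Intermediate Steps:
(2256 + 1624) + 1325 = 3880 + 1325 = 5205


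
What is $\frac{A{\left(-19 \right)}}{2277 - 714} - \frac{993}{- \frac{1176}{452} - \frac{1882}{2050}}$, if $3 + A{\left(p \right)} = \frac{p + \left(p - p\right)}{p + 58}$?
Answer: $\frac{7010866668437}{24851132631} \approx 282.11$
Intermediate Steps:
$A{\left(p \right)} = -3 + \frac{p}{58 + p}$ ($A{\left(p \right)} = -3 + \frac{p + \left(p - p\right)}{p + 58} = -3 + \frac{p + 0}{58 + p} = -3 + \frac{p}{58 + p}$)
$\frac{A{\left(-19 \right)}}{2277 - 714} - \frac{993}{- \frac{1176}{452} - \frac{1882}{2050}} = \frac{2 \frac{1}{58 - 19} \left(-87 - -19\right)}{2277 - 714} - \frac{993}{- \frac{1176}{452} - \frac{1882}{2050}} = \frac{2 \cdot \frac{1}{39} \left(-87 + 19\right)}{1563} - \frac{993}{\left(-1176\right) \frac{1}{452} - \frac{941}{1025}} = 2 \cdot \frac{1}{39} \left(-68\right) \frac{1}{1563} - \frac{993}{- \frac{294}{113} - \frac{941}{1025}} = \left(- \frac{136}{39}\right) \frac{1}{1563} - \frac{993}{- \frac{407683}{115825}} = - \frac{136}{60957} - - \frac{115014225}{407683} = - \frac{136}{60957} + \frac{115014225}{407683} = \frac{7010866668437}{24851132631}$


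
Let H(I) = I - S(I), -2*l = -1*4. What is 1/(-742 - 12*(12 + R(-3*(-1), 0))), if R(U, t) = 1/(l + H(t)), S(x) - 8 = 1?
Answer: -7/6190 ≈ -0.0011309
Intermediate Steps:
S(x) = 9 (S(x) = 8 + 1 = 9)
l = 2 (l = -(-1)*4/2 = -½*(-4) = 2)
H(I) = -9 + I (H(I) = I - 1*9 = I - 9 = -9 + I)
R(U, t) = 1/(-7 + t) (R(U, t) = 1/(2 + (-9 + t)) = 1/(-7 + t))
1/(-742 - 12*(12 + R(-3*(-1), 0))) = 1/(-742 - 12*(12 + 1/(-7 + 0))) = 1/(-742 - 12*(12 + 1/(-7))) = 1/(-742 - 12*(12 - ⅐)) = 1/(-742 - 12*83/7) = 1/(-742 - 996/7) = 1/(-6190/7) = -7/6190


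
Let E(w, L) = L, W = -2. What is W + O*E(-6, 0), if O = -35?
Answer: -2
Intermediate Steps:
W + O*E(-6, 0) = -2 - 35*0 = -2 + 0 = -2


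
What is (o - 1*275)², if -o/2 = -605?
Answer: 874225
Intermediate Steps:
o = 1210 (o = -2*(-605) = 1210)
(o - 1*275)² = (1210 - 1*275)² = (1210 - 275)² = 935² = 874225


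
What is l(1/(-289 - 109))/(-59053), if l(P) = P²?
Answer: -1/9354231412 ≈ -1.0690e-10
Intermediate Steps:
l(1/(-289 - 109))/(-59053) = (1/(-289 - 109))²/(-59053) = (1/(-398))²*(-1/59053) = (-1/398)²*(-1/59053) = (1/158404)*(-1/59053) = -1/9354231412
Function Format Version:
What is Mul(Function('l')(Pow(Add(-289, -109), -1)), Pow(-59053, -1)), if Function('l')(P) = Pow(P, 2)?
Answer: Rational(-1, 9354231412) ≈ -1.0690e-10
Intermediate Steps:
Mul(Function('l')(Pow(Add(-289, -109), -1)), Pow(-59053, -1)) = Mul(Pow(Pow(Add(-289, -109), -1), 2), Pow(-59053, -1)) = Mul(Pow(Pow(-398, -1), 2), Rational(-1, 59053)) = Mul(Pow(Rational(-1, 398), 2), Rational(-1, 59053)) = Mul(Rational(1, 158404), Rational(-1, 59053)) = Rational(-1, 9354231412)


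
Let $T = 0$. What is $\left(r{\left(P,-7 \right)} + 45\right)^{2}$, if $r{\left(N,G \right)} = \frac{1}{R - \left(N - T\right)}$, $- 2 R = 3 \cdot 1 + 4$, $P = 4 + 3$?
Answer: $\frac{889249}{441} \approx 2016.4$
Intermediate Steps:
$P = 7$
$R = - \frac{7}{2}$ ($R = - \frac{3 \cdot 1 + 4}{2} = - \frac{3 + 4}{2} = \left(- \frac{1}{2}\right) 7 = - \frac{7}{2} \approx -3.5$)
$r{\left(N,G \right)} = \frac{1}{- \frac{7}{2} - N}$ ($r{\left(N,G \right)} = \frac{1}{- \frac{7}{2} + \left(0 - N\right)} = \frac{1}{- \frac{7}{2} - N}$)
$\left(r{\left(P,-7 \right)} + 45\right)^{2} = \left(- \frac{2}{7 + 2 \cdot 7} + 45\right)^{2} = \left(- \frac{2}{7 + 14} + 45\right)^{2} = \left(- \frac{2}{21} + 45\right)^{2} = \left(\frac{943}{21}\right)^{2} = \frac{889249}{441}$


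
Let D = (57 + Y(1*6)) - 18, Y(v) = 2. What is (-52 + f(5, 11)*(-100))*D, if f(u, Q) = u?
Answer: -22632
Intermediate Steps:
D = 41 (D = (57 + 2) - 18 = 59 - 18 = 41)
(-52 + f(5, 11)*(-100))*D = (-52 + 5*(-100))*41 = (-52 - 500)*41 = -552*41 = -22632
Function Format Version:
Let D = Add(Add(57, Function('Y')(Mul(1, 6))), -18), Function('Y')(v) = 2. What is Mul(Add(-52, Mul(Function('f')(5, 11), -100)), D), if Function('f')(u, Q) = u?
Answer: -22632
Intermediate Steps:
D = 41 (D = Add(Add(57, 2), -18) = Add(59, -18) = 41)
Mul(Add(-52, Mul(Function('f')(5, 11), -100)), D) = Mul(Add(-52, Mul(5, -100)), 41) = Mul(Add(-52, -500), 41) = Mul(-552, 41) = -22632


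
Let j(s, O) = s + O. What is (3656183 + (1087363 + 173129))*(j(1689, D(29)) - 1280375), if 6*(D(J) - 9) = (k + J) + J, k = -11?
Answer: -37720804350125/6 ≈ -6.2868e+12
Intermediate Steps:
D(J) = 43/6 + J/3 (D(J) = 9 + ((-11 + J) + J)/6 = 9 + (-11 + 2*J)/6 = 9 + (-11/6 + J/3) = 43/6 + J/3)
j(s, O) = O + s
(3656183 + (1087363 + 173129))*(j(1689, D(29)) - 1280375) = (3656183 + (1087363 + 173129))*(((43/6 + (⅓)*29) + 1689) - 1280375) = (3656183 + 1260492)*(((43/6 + 29/3) + 1689) - 1280375) = 4916675*((101/6 + 1689) - 1280375) = 4916675*(10235/6 - 1280375) = 4916675*(-7672015/6) = -37720804350125/6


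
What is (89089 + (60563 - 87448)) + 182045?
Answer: 244249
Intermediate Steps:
(89089 + (60563 - 87448)) + 182045 = (89089 - 26885) + 182045 = 62204 + 182045 = 244249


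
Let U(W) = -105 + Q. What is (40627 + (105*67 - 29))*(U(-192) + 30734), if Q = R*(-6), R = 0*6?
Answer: 1458951157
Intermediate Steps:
R = 0
Q = 0 (Q = 0*(-6) = 0)
U(W) = -105 (U(W) = -105 + 0 = -105)
(40627 + (105*67 - 29))*(U(-192) + 30734) = (40627 + (105*67 - 29))*(-105 + 30734) = (40627 + (7035 - 29))*30629 = (40627 + 7006)*30629 = 47633*30629 = 1458951157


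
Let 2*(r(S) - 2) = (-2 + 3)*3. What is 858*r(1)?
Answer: 3003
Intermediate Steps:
r(S) = 7/2 (r(S) = 2 + ((-2 + 3)*3)/2 = 2 + (1*3)/2 = 2 + (½)*3 = 2 + 3/2 = 7/2)
858*r(1) = 858*(7/2) = 3003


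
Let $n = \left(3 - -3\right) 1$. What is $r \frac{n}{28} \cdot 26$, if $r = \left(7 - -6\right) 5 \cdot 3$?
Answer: $\frac{7605}{7} \approx 1086.4$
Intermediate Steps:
$n = 6$ ($n = \left(3 + 3\right) 1 = 6 \cdot 1 = 6$)
$r = 195$ ($r = \left(7 + 6\right) 15 = 13 \cdot 15 = 195$)
$r \frac{n}{28} \cdot 26 = 195 \cdot \frac{6}{28} \cdot 26 = 195 \cdot 6 \cdot \frac{1}{28} \cdot 26 = 195 \cdot \frac{3}{14} \cdot 26 = \frac{585}{14} \cdot 26 = \frac{7605}{7}$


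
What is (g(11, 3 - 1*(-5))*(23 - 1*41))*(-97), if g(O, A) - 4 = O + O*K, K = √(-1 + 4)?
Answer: 26190 + 19206*√3 ≈ 59456.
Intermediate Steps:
K = √3 ≈ 1.7320
g(O, A) = 4 + O + O*√3 (g(O, A) = 4 + (O + O*√3) = 4 + O + O*√3)
(g(11, 3 - 1*(-5))*(23 - 1*41))*(-97) = ((4 + 11 + 11*√3)*(23 - 1*41))*(-97) = ((15 + 11*√3)*(23 - 41))*(-97) = ((15 + 11*√3)*(-18))*(-97) = (-270 - 198*√3)*(-97) = 26190 + 19206*√3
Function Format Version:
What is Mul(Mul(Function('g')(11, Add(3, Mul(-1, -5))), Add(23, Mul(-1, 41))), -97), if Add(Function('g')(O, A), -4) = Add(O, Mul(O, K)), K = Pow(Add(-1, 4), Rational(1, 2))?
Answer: Add(26190, Mul(19206, Pow(3, Rational(1, 2)))) ≈ 59456.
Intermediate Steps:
K = Pow(3, Rational(1, 2)) ≈ 1.7320
Function('g')(O, A) = Add(4, O, Mul(O, Pow(3, Rational(1, 2)))) (Function('g')(O, A) = Add(4, Add(O, Mul(O, Pow(3, Rational(1, 2))))) = Add(4, O, Mul(O, Pow(3, Rational(1, 2)))))
Mul(Mul(Function('g')(11, Add(3, Mul(-1, -5))), Add(23, Mul(-1, 41))), -97) = Mul(Mul(Add(4, 11, Mul(11, Pow(3, Rational(1, 2)))), Add(23, Mul(-1, 41))), -97) = Mul(Mul(Add(15, Mul(11, Pow(3, Rational(1, 2)))), Add(23, -41)), -97) = Mul(Mul(Add(15, Mul(11, Pow(3, Rational(1, 2)))), -18), -97) = Mul(Add(-270, Mul(-198, Pow(3, Rational(1, 2)))), -97) = Add(26190, Mul(19206, Pow(3, Rational(1, 2))))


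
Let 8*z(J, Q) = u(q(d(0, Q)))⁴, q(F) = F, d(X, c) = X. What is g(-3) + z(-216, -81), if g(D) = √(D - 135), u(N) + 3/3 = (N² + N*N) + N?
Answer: ⅛ + I*√138 ≈ 0.125 + 11.747*I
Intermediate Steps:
u(N) = -1 + N + 2*N² (u(N) = -1 + ((N² + N*N) + N) = -1 + ((N² + N²) + N) = -1 + (2*N² + N) = -1 + (N + 2*N²) = -1 + N + 2*N²)
g(D) = √(-135 + D)
z(J, Q) = ⅛ (z(J, Q) = (-1 + 0 + 2*0²)⁴/8 = (-1 + 0 + 2*0)⁴/8 = (-1 + 0 + 0)⁴/8 = (⅛)*(-1)⁴ = (⅛)*1 = ⅛)
g(-3) + z(-216, -81) = √(-135 - 3) + ⅛ = √(-138) + ⅛ = I*√138 + ⅛ = ⅛ + I*√138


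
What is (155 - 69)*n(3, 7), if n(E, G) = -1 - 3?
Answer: -344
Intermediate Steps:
n(E, G) = -4
(155 - 69)*n(3, 7) = (155 - 69)*(-4) = 86*(-4) = -344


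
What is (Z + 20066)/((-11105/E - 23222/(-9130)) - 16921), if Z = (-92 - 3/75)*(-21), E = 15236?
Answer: -7650353996428/5883844671345 ≈ -1.3002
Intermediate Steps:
Z = 48321/25 (Z = (-92 - 3*1/75)*(-21) = (-92 - 1/25)*(-21) = -2301/25*(-21) = 48321/25 ≈ 1932.8)
(Z + 20066)/((-11105/E - 23222/(-9130)) - 16921) = (48321/25 + 20066)/((-11105/15236 - 23222/(-9130)) - 16921) = 549971/(25*((-11105*1/15236 - 23222*(-1/9130)) - 16921)) = 549971/(25*((-11105/15236 + 11611/4565) - 16921)) = 549971/(25*(126210871/69552340 - 16921)) = 549971/(25*(-1176768934269/69552340)) = (549971/25)*(-69552340/1176768934269) = -7650353996428/5883844671345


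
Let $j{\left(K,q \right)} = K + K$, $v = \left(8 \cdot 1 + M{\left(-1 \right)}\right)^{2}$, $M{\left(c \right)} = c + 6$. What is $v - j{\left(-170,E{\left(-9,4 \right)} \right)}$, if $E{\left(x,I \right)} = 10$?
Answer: $509$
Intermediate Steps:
$M{\left(c \right)} = 6 + c$
$v = 169$ ($v = \left(8 \cdot 1 + \left(6 - 1\right)\right)^{2} = \left(8 + 5\right)^{2} = 13^{2} = 169$)
$j{\left(K,q \right)} = 2 K$
$v - j{\left(-170,E{\left(-9,4 \right)} \right)} = 169 - 2 \left(-170\right) = 169 - -340 = 169 + 340 = 509$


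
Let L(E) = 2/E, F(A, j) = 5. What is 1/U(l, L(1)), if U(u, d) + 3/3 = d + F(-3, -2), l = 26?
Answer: ⅙ ≈ 0.16667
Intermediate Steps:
U(u, d) = 4 + d (U(u, d) = -1 + (d + 5) = -1 + (5 + d) = 4 + d)
1/U(l, L(1)) = 1/(4 + 2/1) = 1/(4 + 2*1) = 1/(4 + 2) = 1/6 = ⅙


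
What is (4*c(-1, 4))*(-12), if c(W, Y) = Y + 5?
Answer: -432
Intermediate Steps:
c(W, Y) = 5 + Y
(4*c(-1, 4))*(-12) = (4*(5 + 4))*(-12) = (4*9)*(-12) = 36*(-12) = -432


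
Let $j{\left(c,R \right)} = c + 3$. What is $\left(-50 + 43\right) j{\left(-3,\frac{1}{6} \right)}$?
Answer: $0$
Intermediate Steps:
$j{\left(c,R \right)} = 3 + c$
$\left(-50 + 43\right) j{\left(-3,\frac{1}{6} \right)} = \left(-50 + 43\right) \left(3 - 3\right) = \left(-7\right) 0 = 0$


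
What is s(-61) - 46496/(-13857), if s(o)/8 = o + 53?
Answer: -840352/13857 ≈ -60.645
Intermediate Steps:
s(o) = 424 + 8*o (s(o) = 8*(o + 53) = 8*(53 + o) = 424 + 8*o)
s(-61) - 46496/(-13857) = (424 + 8*(-61)) - 46496/(-13857) = (424 - 488) - 46496*(-1/13857) = -64 + 46496/13857 = -840352/13857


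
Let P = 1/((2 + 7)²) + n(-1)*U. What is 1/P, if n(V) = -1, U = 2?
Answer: -81/161 ≈ -0.50311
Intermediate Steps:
P = -161/81 (P = 1/((2 + 7)²) - 1*2 = 1/(9²) - 2 = 1/81 - 2 = -161/81 ≈ -1.9877)
1/P = 1/(-161/81) = -81/161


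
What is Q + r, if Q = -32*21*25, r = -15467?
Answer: -32267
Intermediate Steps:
Q = -16800 (Q = -672*25 = -16800)
Q + r = -16800 - 15467 = -32267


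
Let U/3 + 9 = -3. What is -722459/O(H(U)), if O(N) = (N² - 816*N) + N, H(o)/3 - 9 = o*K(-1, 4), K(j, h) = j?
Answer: 722459/91800 ≈ 7.8699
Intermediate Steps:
U = -36 (U = -27 + 3*(-3) = -27 - 9 = -36)
H(o) = 27 - 3*o (H(o) = 27 + 3*(o*(-1)) = 27 + 3*(-o) = 27 - 3*o)
O(N) = N² - 815*N
-722459/O(H(U)) = -722459*1/((-815 + (27 - 3*(-36)))*(27 - 3*(-36))) = -722459*1/((-815 + (27 + 108))*(27 + 108)) = -722459*1/(135*(-815 + 135)) = -722459/(135*(-680)) = -722459/(-91800) = -722459*(-1/91800) = 722459/91800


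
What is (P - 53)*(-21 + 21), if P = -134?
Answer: 0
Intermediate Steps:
(P - 53)*(-21 + 21) = (-134 - 53)*(-21 + 21) = -187*0 = 0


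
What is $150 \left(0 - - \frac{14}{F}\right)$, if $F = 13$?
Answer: $\frac{2100}{13} \approx 161.54$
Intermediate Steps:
$150 \left(0 - - \frac{14}{F}\right) = 150 \left(0 - - \frac{14}{13}\right) = 150 \left(0 + \frac{14}{13}\right) = 150 \cdot \frac{14}{13} = \frac{2100}{13}$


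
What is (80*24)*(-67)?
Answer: -128640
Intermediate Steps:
(80*24)*(-67) = 1920*(-67) = -128640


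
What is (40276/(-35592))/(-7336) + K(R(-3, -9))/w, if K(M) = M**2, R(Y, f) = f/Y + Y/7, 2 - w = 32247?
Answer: -748609361/14733710945520 ≈ -5.0809e-5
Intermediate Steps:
w = -32245 (w = 2 - 1*32247 = 2 - 32247 = -32245)
R(Y, f) = Y/7 + f/Y (R(Y, f) = f/Y + Y*(1/7) = f/Y + Y/7 = Y/7 + f/Y)
(40276/(-35592))/(-7336) + K(R(-3, -9))/w = (40276/(-35592))/(-7336) + ((1/7)*(-3) - 9/(-3))**2/(-32245) = (40276*(-1/35592))*(-1/7336) + (-3/7 - 9*(-1/3))**2*(-1/32245) = -10069/8898*(-1/7336) + (-3/7 + 3)**2*(-1/32245) = 10069/65275728 + (18/7)**2*(-1/32245) = 10069/65275728 + (324/49)*(-1/32245) = 10069/65275728 - 324/1580005 = -748609361/14733710945520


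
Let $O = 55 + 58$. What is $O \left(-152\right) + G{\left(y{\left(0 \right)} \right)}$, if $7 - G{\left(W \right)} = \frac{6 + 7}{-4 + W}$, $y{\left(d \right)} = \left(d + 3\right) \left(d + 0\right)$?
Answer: $- \frac{68663}{4} \approx -17166.0$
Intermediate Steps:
$y{\left(d \right)} = d \left(3 + d\right)$ ($y{\left(d \right)} = \left(3 + d\right) d = d \left(3 + d\right)$)
$G{\left(W \right)} = 7 - \frac{13}{-4 + W}$ ($G{\left(W \right)} = 7 - \frac{6 + 7}{-4 + W} = 7 - \frac{13}{-4 + W}$)
$O = 113$
$O \left(-152\right) + G{\left(y{\left(0 \right)} \right)} = 113 \left(-152\right) + \frac{-41 + 7 \cdot 0 \left(3 + 0\right)}{-4 + 0 \left(3 + 0\right)} = -17176 + \frac{-41 + 7 \cdot 0 \cdot 3}{-4 + 0 \cdot 3} = -17176 + \frac{-41 + 7 \cdot 0}{-4 + 0} = -17176 + \frac{-41 + 0}{-4} = -17176 - - \frac{41}{4} = -17176 + \frac{41}{4} = - \frac{68663}{4}$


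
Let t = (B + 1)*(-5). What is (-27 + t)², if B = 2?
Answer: 1764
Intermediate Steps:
t = -15 (t = (2 + 1)*(-5) = 3*(-5) = -15)
(-27 + t)² = (-27 - 15)² = (-42)² = 1764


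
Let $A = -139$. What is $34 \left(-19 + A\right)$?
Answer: $-5372$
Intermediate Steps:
$34 \left(-19 + A\right) = 34 \left(-19 - 139\right) = 34 \left(-158\right) = -5372$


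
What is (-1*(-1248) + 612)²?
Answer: 3459600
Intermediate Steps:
(-1*(-1248) + 612)² = (1248 + 612)² = 1860² = 3459600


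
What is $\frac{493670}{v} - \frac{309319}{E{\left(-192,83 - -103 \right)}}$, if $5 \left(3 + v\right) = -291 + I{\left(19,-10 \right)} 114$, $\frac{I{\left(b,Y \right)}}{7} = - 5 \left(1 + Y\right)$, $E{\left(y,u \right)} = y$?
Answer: $\frac{957243073}{569664} \approx 1680.4$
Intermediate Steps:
$I{\left(b,Y \right)} = -35 - 35 Y$ ($I{\left(b,Y \right)} = 7 \left(- 5 \left(1 + Y\right)\right) = 7 \left(-5 - 5 Y\right) = -35 - 35 Y$)
$v = \frac{35604}{5}$ ($v = -3 + \frac{-291 + \left(-35 - -350\right) 114}{5} = -3 + \frac{-291 + \left(-35 + 350\right) 114}{5} = -3 + \frac{-291 + 315 \cdot 114}{5} = -3 + \frac{-291 + 35910}{5} = -3 + \frac{1}{5} \cdot 35619 = -3 + \frac{35619}{5} = \frac{35604}{5} \approx 7120.8$)
$\frac{493670}{v} - \frac{309319}{E{\left(-192,83 - -103 \right)}} = \frac{493670}{\frac{35604}{5}} - \frac{309319}{-192} = 493670 \cdot \frac{5}{35604} - - \frac{309319}{192} = \frac{1234175}{17802} + \frac{309319}{192} = \frac{957243073}{569664}$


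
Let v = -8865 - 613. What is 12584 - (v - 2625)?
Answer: 24687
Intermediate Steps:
v = -9478
12584 - (v - 2625) = 12584 - (-9478 - 2625) = 12584 - 1*(-12103) = 12584 + 12103 = 24687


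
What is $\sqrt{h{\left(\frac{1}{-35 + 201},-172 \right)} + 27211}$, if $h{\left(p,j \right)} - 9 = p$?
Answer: $\frac{\sqrt{750074486}}{166} \approx 164.98$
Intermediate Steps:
$h{\left(p,j \right)} = 9 + p$
$\sqrt{h{\left(\frac{1}{-35 + 201},-172 \right)} + 27211} = \sqrt{\left(9 + \frac{1}{-35 + 201}\right) + 27211} = \sqrt{\left(9 + \frac{1}{166}\right) + 27211} = \sqrt{\frac{1495}{166} + 27211} = \sqrt{\frac{4518521}{166}} = \frac{\sqrt{750074486}}{166}$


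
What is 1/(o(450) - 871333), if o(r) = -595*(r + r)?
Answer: -1/1406833 ≈ -7.1082e-7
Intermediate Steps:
o(r) = -1190*r
1/(o(450) - 871333) = 1/(-1190*450 - 871333) = 1/(-535500 - 871333) = 1/(-1406833) = -1/1406833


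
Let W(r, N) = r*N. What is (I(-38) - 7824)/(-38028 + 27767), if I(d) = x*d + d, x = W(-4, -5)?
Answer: 8622/10261 ≈ 0.84027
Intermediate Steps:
W(r, N) = N*r
x = 20 (x = -5*(-4) = 20)
I(d) = 21*d (I(d) = 20*d + d = 21*d)
(I(-38) - 7824)/(-38028 + 27767) = (21*(-38) - 7824)/(-38028 + 27767) = (-798 - 7824)/(-10261) = -8622*(-1/10261) = 8622/10261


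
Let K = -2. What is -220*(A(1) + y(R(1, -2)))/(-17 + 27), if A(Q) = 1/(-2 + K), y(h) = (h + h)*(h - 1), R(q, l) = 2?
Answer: -165/2 ≈ -82.500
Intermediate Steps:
y(h) = 2*h*(-1 + h) (y(h) = (2*h)*(-1 + h) = 2*h*(-1 + h))
A(Q) = -¼ (A(Q) = 1/(-2 - 2) = 1/(-4) = -¼)
-220*(A(1) + y(R(1, -2)))/(-17 + 27) = -220*(-¼ + 2*2*(-1 + 2))/(-17 + 27) = -220*(-¼ + 2*2*1)/10 = -220*(-¼ + 4)/10 = -825/10 = -220*3/8 = -165/2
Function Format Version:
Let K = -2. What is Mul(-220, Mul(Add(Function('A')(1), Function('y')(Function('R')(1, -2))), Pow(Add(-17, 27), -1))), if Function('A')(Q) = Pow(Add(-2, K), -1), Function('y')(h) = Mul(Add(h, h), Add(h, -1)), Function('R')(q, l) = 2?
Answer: Rational(-165, 2) ≈ -82.500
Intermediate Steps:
Function('y')(h) = Mul(2, h, Add(-1, h)) (Function('y')(h) = Mul(Mul(2, h), Add(-1, h)) = Mul(2, h, Add(-1, h)))
Function('A')(Q) = Rational(-1, 4) (Function('A')(Q) = Pow(Add(-2, -2), -1) = Pow(-4, -1) = Rational(-1, 4))
Mul(-220, Mul(Add(Function('A')(1), Function('y')(Function('R')(1, -2))), Pow(Add(-17, 27), -1))) = Mul(-220, Mul(Add(Rational(-1, 4), Mul(2, 2, Add(-1, 2))), Pow(Add(-17, 27), -1))) = Mul(-220, Mul(Add(Rational(-1, 4), Mul(2, 2, 1)), Pow(10, -1))) = Mul(-220, Mul(Add(Rational(-1, 4), 4), Rational(1, 10))) = Mul(-220, Mul(Rational(15, 4), Rational(1, 10))) = Mul(-220, Rational(3, 8)) = Rational(-165, 2)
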